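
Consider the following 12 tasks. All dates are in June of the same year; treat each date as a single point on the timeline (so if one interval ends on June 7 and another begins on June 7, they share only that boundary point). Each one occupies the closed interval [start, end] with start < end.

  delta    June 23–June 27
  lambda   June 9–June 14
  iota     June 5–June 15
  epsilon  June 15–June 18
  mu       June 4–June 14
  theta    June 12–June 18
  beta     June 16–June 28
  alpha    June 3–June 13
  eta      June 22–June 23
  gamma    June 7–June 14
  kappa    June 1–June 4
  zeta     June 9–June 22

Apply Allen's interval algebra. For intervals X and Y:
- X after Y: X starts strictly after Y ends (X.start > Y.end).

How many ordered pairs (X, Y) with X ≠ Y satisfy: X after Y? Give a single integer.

33

Checking all 132 ordered pairs for relation 'after'; matching pairs in alphabetical order:
(beta, alpha): beta after alpha ✓
(beta, gamma): beta after gamma ✓
(beta, iota): beta after iota ✓
(beta, kappa): beta after kappa ✓
(beta, lambda): beta after lambda ✓
(beta, mu): beta after mu ✓
(delta, alpha): delta after alpha ✓
(delta, epsilon): delta after epsilon ✓
(delta, gamma): delta after gamma ✓
(delta, iota): delta after iota ✓
(delta, kappa): delta after kappa ✓
(delta, lambda): delta after lambda ✓
(delta, mu): delta after mu ✓
(delta, theta): delta after theta ✓
(delta, zeta): delta after zeta ✓
(epsilon, alpha): epsilon after alpha ✓
(epsilon, gamma): epsilon after gamma ✓
(epsilon, kappa): epsilon after kappa ✓
(epsilon, lambda): epsilon after lambda ✓
(epsilon, mu): epsilon after mu ✓
(eta, alpha): eta after alpha ✓
(eta, epsilon): eta after epsilon ✓
(eta, gamma): eta after gamma ✓
(eta, iota): eta after iota ✓
... plus 9 further pairs not listed.
Count: 33.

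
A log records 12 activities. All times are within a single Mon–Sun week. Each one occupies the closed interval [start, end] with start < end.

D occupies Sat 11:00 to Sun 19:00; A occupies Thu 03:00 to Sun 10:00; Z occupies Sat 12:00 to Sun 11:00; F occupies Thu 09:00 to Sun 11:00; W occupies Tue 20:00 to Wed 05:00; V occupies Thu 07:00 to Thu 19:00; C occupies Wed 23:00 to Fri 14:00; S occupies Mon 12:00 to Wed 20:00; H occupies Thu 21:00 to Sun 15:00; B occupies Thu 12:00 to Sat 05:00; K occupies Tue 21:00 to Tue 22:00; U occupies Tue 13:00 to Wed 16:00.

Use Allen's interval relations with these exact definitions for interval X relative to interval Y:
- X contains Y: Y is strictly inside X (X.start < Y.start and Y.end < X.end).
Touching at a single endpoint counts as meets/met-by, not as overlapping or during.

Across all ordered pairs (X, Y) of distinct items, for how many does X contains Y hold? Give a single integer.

Checking all 132 ordered pairs for relation 'contains'; matching pairs in alphabetical order:
(A, B): A contains B ✓
(A, V): A contains V ✓
(C, V): C contains V ✓
(D, Z): D contains Z ✓
(F, B): F contains B ✓
(H, Z): H contains Z ✓
(S, K): S contains K ✓
(S, U): S contains U ✓
(S, W): S contains W ✓
(U, K): U contains K ✓
(U, W): U contains W ✓
(W, K): W contains K ✓
Count: 12.

12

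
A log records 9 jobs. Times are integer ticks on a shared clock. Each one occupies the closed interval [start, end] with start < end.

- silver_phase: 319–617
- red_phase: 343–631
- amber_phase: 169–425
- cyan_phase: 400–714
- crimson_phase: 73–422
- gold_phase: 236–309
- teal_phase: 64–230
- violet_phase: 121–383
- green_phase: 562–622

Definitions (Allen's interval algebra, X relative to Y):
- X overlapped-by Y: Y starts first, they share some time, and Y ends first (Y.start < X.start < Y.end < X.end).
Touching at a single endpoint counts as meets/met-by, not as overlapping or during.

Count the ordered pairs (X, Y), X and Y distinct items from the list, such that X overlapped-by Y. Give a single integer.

17

Checking all 72 ordered pairs for relation 'overlapped-by'; matching pairs in alphabetical order:
(amber_phase, crimson_phase): amber_phase overlapped-by crimson_phase ✓
(amber_phase, teal_phase): amber_phase overlapped-by teal_phase ✓
(amber_phase, violet_phase): amber_phase overlapped-by violet_phase ✓
(crimson_phase, teal_phase): crimson_phase overlapped-by teal_phase ✓
(cyan_phase, amber_phase): cyan_phase overlapped-by amber_phase ✓
(cyan_phase, crimson_phase): cyan_phase overlapped-by crimson_phase ✓
(cyan_phase, red_phase): cyan_phase overlapped-by red_phase ✓
(cyan_phase, silver_phase): cyan_phase overlapped-by silver_phase ✓
(green_phase, silver_phase): green_phase overlapped-by silver_phase ✓
(red_phase, amber_phase): red_phase overlapped-by amber_phase ✓
(red_phase, crimson_phase): red_phase overlapped-by crimson_phase ✓
(red_phase, silver_phase): red_phase overlapped-by silver_phase ✓
(red_phase, violet_phase): red_phase overlapped-by violet_phase ✓
(silver_phase, amber_phase): silver_phase overlapped-by amber_phase ✓
(silver_phase, crimson_phase): silver_phase overlapped-by crimson_phase ✓
(silver_phase, violet_phase): silver_phase overlapped-by violet_phase ✓
(violet_phase, teal_phase): violet_phase overlapped-by teal_phase ✓
Count: 17.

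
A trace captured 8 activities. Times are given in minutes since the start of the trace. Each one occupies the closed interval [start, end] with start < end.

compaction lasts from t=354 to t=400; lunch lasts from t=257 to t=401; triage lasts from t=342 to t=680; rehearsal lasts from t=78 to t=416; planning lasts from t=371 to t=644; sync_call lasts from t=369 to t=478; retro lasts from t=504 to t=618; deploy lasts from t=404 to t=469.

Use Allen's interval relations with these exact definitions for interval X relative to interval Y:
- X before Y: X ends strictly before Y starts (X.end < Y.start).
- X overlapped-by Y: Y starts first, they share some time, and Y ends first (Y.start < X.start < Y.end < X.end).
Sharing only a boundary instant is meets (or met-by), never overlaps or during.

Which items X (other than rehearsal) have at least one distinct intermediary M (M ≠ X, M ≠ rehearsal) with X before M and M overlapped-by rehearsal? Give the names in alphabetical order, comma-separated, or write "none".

Target rehearsal = [t=78, t=416].
Intermediaries M with M overlapped-by rehearsal: deploy, planning, sync_call, triage.
Via deploy — items with X before deploy: compaction, lunch.
Via planning — items with X before planning: none.
Via sync_call — items with X before sync_call: none.
Via triage — items with X before triage: none.
Union: compaction, lunch.

compaction, lunch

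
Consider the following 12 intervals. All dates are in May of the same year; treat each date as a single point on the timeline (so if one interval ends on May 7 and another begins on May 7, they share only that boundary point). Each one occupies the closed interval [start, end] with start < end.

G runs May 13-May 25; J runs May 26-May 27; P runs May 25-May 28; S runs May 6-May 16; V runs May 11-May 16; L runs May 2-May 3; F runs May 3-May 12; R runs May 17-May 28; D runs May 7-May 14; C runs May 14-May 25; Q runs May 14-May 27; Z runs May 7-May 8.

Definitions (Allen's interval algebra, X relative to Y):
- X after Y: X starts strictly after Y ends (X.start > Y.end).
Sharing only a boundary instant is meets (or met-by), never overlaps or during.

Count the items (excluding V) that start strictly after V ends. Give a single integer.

3

Target V = [May 11, May 16].
C [May 14, May 25] → overlapped-by → no.
D [May 7, May 14] → overlaps → no.
F [May 3, May 12] → overlaps → no.
G [May 13, May 25] → overlapped-by → no.
J [May 26, May 27] → after → counts.
L [May 2, May 3] → before → no.
P [May 25, May 28] → after → counts.
Q [May 14, May 27] → overlapped-by → no.
R [May 17, May 28] → after → counts.
S [May 6, May 16] → finished-by → no.
Z [May 7, May 8] → before → no.
Total: 3.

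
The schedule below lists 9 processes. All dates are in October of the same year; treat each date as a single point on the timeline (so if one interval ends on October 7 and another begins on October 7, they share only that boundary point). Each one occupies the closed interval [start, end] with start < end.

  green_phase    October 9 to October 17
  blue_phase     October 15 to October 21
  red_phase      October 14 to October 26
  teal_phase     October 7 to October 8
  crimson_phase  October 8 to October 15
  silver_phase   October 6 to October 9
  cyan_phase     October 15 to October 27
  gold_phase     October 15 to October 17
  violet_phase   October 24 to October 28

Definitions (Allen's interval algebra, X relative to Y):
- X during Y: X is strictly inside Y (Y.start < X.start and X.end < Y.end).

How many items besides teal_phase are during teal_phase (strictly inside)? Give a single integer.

0

Target teal_phase = [October 7, October 8].
blue_phase [October 15, October 21] → after → no.
crimson_phase [October 8, October 15] → met-by → no.
cyan_phase [October 15, October 27] → after → no.
gold_phase [October 15, October 17] → after → no.
green_phase [October 9, October 17] → after → no.
red_phase [October 14, October 26] → after → no.
silver_phase [October 6, October 9] → contains → no.
violet_phase [October 24, October 28] → after → no.
Total: 0.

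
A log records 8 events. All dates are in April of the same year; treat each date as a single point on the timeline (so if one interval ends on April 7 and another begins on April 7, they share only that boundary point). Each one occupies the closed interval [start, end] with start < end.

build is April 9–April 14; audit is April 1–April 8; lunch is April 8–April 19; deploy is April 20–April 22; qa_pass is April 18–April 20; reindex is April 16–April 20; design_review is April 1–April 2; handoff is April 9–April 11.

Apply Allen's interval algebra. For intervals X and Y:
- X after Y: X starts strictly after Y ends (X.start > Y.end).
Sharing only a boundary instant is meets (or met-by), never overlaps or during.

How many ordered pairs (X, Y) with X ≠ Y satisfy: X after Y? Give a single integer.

Checking all 56 ordered pairs for relation 'after'; matching pairs in alphabetical order:
(build, audit): build after audit ✓
(build, design_review): build after design_review ✓
(deploy, audit): deploy after audit ✓
(deploy, build): deploy after build ✓
(deploy, design_review): deploy after design_review ✓
(deploy, handoff): deploy after handoff ✓
(deploy, lunch): deploy after lunch ✓
(handoff, audit): handoff after audit ✓
(handoff, design_review): handoff after design_review ✓
(lunch, design_review): lunch after design_review ✓
(qa_pass, audit): qa_pass after audit ✓
(qa_pass, build): qa_pass after build ✓
(qa_pass, design_review): qa_pass after design_review ✓
(qa_pass, handoff): qa_pass after handoff ✓
(reindex, audit): reindex after audit ✓
(reindex, build): reindex after build ✓
(reindex, design_review): reindex after design_review ✓
(reindex, handoff): reindex after handoff ✓
Count: 18.

18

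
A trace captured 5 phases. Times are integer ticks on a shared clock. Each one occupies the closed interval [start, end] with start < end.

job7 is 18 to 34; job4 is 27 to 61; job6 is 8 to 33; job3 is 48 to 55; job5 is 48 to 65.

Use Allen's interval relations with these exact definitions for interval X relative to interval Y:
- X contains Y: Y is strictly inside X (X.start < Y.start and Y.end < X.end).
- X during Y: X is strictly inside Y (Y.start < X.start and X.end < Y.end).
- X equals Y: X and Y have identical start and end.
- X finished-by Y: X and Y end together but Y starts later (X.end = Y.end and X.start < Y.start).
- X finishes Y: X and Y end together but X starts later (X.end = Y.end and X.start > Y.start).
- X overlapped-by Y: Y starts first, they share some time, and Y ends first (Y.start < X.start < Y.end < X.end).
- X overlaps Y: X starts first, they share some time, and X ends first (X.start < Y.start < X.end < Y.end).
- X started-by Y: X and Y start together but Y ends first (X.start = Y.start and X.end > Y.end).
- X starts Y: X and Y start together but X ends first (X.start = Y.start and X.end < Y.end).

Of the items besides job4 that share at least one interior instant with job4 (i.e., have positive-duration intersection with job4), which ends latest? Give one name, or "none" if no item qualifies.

Target job4 = [27, 61].
job3 [48, 55] → during → candidate.
job5 [48, 65] → overlapped-by → candidate.
job6 [8, 33] → overlaps → candidate.
job7 [18, 34] → overlaps → candidate.
Among candidates, latest end is 65 → job5.

job5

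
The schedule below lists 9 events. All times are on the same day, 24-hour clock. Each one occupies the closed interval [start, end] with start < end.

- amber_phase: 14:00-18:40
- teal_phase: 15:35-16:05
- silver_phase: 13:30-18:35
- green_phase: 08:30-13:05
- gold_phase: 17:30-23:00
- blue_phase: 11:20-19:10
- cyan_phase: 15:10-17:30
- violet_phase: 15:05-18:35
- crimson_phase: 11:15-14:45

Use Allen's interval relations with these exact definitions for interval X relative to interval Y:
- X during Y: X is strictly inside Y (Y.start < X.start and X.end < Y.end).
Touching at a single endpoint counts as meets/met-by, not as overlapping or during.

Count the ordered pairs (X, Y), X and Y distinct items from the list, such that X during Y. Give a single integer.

13

Checking all 72 ordered pairs for relation 'during'; matching pairs in alphabetical order:
(amber_phase, blue_phase): amber_phase during blue_phase ✓
(cyan_phase, amber_phase): cyan_phase during amber_phase ✓
(cyan_phase, blue_phase): cyan_phase during blue_phase ✓
(cyan_phase, silver_phase): cyan_phase during silver_phase ✓
(cyan_phase, violet_phase): cyan_phase during violet_phase ✓
(silver_phase, blue_phase): silver_phase during blue_phase ✓
(teal_phase, amber_phase): teal_phase during amber_phase ✓
(teal_phase, blue_phase): teal_phase during blue_phase ✓
(teal_phase, cyan_phase): teal_phase during cyan_phase ✓
(teal_phase, silver_phase): teal_phase during silver_phase ✓
(teal_phase, violet_phase): teal_phase during violet_phase ✓
(violet_phase, amber_phase): violet_phase during amber_phase ✓
(violet_phase, blue_phase): violet_phase during blue_phase ✓
Count: 13.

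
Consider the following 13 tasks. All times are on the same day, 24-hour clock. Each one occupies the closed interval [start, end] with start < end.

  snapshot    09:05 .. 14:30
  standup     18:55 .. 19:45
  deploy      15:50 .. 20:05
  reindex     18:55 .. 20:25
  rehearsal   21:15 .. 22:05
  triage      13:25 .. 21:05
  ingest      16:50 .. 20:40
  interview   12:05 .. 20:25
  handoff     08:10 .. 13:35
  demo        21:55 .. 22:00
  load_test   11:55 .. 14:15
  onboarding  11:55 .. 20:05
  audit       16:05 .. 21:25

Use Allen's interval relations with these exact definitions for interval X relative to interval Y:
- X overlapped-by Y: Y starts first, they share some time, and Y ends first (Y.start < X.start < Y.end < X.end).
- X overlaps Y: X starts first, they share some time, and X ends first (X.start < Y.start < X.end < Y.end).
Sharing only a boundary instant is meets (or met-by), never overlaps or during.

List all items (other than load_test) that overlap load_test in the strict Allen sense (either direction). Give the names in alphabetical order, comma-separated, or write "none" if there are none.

handoff, interview, triage

Target load_test = [11:55, 14:15].
audit [16:05, 21:25] → after → no.
demo [21:55, 22:00] → after → no.
deploy [15:50, 20:05] → after → no.
handoff [08:10, 13:35] → overlaps → yes.
ingest [16:50, 20:40] → after → no.
interview [12:05, 20:25] → overlapped-by → yes.
onboarding [11:55, 20:05] → started-by → no.
rehearsal [21:15, 22:05] → after → no.
reindex [18:55, 20:25] → after → no.
snapshot [09:05, 14:30] → contains → no.
standup [18:55, 19:45] → after → no.
triage [13:25, 21:05] → overlapped-by → yes.
Result: handoff, interview, triage.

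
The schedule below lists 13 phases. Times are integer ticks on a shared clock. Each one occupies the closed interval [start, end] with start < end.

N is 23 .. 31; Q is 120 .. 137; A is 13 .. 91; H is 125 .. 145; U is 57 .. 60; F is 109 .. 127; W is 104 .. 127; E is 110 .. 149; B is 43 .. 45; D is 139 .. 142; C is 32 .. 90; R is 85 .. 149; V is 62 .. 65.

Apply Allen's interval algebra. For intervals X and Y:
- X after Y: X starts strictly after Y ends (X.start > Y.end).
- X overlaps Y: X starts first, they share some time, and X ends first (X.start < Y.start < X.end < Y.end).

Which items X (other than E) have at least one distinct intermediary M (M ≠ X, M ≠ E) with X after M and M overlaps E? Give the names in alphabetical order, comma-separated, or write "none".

Target E = [110, 149].
Intermediaries M with M overlaps E: F, W.
Via F — items with X after F: D.
Via W — items with X after W: D.
Union: D.

D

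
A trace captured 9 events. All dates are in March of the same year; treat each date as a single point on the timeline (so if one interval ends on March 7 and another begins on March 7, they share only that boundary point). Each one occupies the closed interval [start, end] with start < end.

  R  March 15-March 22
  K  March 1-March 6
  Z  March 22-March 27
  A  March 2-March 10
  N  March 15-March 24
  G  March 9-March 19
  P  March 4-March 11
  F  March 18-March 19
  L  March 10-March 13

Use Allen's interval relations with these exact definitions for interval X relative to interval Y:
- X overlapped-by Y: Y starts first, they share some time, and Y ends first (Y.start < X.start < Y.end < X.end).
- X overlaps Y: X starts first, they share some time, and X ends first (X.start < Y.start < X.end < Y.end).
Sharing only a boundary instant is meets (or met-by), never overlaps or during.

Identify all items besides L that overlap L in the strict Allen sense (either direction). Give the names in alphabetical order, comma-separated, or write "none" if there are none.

Target L = [March 10, March 13].
A [March 2, March 10] → meets → no.
F [March 18, March 19] → after → no.
G [March 9, March 19] → contains → no.
K [March 1, March 6] → before → no.
N [March 15, March 24] → after → no.
P [March 4, March 11] → overlaps → yes.
R [March 15, March 22] → after → no.
Z [March 22, March 27] → after → no.
Result: P.

P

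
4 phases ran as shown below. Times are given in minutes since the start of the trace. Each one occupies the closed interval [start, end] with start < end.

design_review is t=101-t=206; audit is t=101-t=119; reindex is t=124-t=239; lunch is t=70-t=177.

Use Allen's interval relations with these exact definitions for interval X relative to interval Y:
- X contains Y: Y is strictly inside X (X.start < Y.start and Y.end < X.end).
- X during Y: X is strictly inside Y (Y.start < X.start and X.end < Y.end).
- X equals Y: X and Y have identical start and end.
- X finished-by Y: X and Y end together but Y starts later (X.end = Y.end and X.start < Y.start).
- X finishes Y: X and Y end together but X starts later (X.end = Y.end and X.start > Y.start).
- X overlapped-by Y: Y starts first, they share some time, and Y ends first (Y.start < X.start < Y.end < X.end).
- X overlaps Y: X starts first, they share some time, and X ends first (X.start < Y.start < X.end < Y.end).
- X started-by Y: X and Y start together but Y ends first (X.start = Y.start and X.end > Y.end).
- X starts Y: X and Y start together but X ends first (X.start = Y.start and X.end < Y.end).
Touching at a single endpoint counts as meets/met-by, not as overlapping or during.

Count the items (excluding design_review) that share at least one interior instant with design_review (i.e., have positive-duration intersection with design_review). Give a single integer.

Target design_review = [t=101, t=206].
audit [t=101, t=119] → starts → counts.
lunch [t=70, t=177] → overlaps → counts.
reindex [t=124, t=239] → overlapped-by → counts.
Total: 3.

3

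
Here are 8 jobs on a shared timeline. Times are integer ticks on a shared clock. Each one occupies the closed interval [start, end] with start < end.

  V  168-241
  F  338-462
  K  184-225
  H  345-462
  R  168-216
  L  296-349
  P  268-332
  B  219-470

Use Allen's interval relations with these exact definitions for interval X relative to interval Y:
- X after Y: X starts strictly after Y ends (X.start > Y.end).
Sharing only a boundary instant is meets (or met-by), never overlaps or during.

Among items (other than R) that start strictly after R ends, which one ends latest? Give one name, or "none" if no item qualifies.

Target R = [168, 216].
B [219, 470] → after → candidate.
F [338, 462] → after → candidate.
H [345, 462] → after → candidate.
K [184, 225] → overlapped-by → excluded.
L [296, 349] → after → candidate.
P [268, 332] → after → candidate.
V [168, 241] → started-by → excluded.
Among candidates, latest end is 470 → B.

B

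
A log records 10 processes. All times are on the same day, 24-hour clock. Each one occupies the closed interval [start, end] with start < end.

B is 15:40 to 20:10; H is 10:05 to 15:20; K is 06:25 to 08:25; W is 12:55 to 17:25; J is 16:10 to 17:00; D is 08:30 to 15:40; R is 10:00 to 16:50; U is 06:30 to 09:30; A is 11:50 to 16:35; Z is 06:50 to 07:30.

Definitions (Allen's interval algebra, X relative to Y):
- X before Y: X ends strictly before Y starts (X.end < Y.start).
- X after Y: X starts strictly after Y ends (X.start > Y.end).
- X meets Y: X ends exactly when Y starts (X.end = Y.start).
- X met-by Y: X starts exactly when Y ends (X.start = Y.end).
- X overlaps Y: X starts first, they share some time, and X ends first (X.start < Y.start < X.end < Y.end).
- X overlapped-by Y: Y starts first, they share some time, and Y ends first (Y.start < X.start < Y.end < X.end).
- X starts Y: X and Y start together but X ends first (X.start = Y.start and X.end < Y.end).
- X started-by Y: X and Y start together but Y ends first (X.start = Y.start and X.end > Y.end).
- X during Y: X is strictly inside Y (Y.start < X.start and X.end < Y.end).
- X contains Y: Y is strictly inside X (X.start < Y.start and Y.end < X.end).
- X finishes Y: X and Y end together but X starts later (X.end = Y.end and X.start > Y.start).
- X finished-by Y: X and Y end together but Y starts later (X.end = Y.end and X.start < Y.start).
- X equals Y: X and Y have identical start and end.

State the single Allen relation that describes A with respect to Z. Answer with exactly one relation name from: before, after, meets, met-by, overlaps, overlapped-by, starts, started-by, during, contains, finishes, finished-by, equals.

A = [11:50, 16:35]; Z = [06:50, 07:30].
Compare endpoints: A.start > Z.start, A.start > Z.end, A.end > Z.start, A.end > Z.end.
That pattern is 'after'.

after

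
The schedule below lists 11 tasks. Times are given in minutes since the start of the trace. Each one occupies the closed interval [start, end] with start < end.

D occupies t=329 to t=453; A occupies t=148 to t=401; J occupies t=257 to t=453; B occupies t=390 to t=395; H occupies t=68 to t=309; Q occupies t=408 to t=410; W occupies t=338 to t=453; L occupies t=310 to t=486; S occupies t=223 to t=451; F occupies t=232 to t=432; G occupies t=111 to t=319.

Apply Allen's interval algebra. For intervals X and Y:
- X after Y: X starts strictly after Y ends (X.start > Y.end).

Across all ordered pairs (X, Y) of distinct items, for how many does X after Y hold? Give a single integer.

Checking all 110 ordered pairs for relation 'after'; matching pairs in alphabetical order:
(B, G): B after G ✓
(B, H): B after H ✓
(D, G): D after G ✓
(D, H): D after H ✓
(L, H): L after H ✓
(Q, A): Q after A ✓
(Q, B): Q after B ✓
(Q, G): Q after G ✓
(Q, H): Q after H ✓
(W, G): W after G ✓
(W, H): W after H ✓
Count: 11.

11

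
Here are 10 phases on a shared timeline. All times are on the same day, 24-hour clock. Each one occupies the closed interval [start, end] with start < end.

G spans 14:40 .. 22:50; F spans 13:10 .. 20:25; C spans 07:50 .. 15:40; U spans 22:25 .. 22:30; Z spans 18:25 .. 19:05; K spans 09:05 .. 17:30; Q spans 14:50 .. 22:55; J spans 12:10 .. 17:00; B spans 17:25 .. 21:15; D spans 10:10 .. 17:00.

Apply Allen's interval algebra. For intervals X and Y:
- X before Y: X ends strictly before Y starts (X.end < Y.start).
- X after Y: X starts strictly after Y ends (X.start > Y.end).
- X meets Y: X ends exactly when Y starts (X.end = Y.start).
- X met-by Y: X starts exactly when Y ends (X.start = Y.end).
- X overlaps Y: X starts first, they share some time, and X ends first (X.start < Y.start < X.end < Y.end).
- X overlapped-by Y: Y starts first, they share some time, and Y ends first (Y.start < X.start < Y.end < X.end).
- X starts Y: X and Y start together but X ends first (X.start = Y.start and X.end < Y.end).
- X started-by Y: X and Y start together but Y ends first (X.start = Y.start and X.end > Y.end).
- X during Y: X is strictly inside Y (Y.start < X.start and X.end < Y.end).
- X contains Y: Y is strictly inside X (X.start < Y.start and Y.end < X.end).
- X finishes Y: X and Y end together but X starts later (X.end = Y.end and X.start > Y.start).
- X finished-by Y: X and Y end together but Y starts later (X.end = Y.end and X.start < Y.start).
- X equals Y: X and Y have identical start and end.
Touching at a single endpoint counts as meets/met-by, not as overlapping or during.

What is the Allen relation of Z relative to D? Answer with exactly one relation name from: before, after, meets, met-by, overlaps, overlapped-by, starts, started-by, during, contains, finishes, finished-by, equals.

after

Z = [18:25, 19:05]; D = [10:10, 17:00].
Compare endpoints: Z.start > D.start, Z.start > D.end, Z.end > D.start, Z.end > D.end.
That pattern is 'after'.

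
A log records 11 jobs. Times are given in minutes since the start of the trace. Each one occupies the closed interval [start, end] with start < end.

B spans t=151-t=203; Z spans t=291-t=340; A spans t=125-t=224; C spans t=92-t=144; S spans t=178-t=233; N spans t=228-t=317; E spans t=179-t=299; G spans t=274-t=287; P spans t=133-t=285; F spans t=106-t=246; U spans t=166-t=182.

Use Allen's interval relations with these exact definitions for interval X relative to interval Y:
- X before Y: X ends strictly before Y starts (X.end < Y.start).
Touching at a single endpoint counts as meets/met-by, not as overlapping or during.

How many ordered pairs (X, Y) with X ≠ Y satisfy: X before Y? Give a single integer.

Checking all 110 ordered pairs for relation 'before'; matching pairs in alphabetical order:
(A, G): A before G ✓
(A, N): A before N ✓
(A, Z): A before Z ✓
(B, G): B before G ✓
(B, N): B before N ✓
(B, Z): B before Z ✓
(C, B): C before B ✓
(C, E): C before E ✓
(C, G): C before G ✓
(C, N): C before N ✓
(C, S): C before S ✓
(C, U): C before U ✓
(C, Z): C before Z ✓
(F, G): F before G ✓
(F, Z): F before Z ✓
(G, Z): G before Z ✓
(P, Z): P before Z ✓
(S, G): S before G ✓
(S, Z): S before Z ✓
(U, G): U before G ✓
(U, N): U before N ✓
(U, Z): U before Z ✓
Count: 22.

22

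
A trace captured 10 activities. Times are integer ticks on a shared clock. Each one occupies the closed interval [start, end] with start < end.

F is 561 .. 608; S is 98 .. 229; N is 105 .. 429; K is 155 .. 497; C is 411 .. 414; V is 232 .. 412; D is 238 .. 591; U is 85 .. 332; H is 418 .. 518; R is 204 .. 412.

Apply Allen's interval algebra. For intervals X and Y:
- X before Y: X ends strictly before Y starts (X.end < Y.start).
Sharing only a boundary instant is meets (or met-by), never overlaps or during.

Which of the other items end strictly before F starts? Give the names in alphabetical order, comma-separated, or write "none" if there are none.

C, H, K, N, R, S, U, V

Target F = [561, 608].
C [411, 414] → before → yes.
D [238, 591] → overlaps → no.
H [418, 518] → before → yes.
K [155, 497] → before → yes.
N [105, 429] → before → yes.
R [204, 412] → before → yes.
S [98, 229] → before → yes.
U [85, 332] → before → yes.
V [232, 412] → before → yes.
Result: C, H, K, N, R, S, U, V.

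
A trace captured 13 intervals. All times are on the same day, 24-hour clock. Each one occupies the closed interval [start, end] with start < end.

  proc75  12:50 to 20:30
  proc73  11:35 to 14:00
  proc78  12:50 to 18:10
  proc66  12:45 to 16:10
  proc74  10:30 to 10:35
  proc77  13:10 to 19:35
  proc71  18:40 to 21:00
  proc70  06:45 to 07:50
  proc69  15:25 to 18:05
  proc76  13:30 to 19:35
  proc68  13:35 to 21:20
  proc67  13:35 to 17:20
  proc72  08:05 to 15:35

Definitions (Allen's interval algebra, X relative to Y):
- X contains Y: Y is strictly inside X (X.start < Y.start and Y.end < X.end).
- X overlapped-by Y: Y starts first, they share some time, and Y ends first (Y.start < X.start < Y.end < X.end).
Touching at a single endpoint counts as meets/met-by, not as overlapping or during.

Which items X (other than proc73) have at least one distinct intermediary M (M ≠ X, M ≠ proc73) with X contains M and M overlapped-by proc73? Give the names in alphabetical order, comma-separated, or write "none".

Target proc73 = [11:35, 14:00].
Intermediaries M with M overlapped-by proc73: proc66, proc67, proc68, proc75, proc76, proc77, proc78.
Via proc66 — items with X contains proc66: none.
Via proc67 — items with X contains proc67: proc75, proc76, proc77, proc78.
Via proc68 — items with X contains proc68: none.
Via proc75 — items with X contains proc75: none.
Via proc76 — items with X contains proc76: proc75.
Via proc77 — items with X contains proc77: proc75.
Via proc78 — items with X contains proc78: none.
Union: proc75, proc76, proc77, proc78.

proc75, proc76, proc77, proc78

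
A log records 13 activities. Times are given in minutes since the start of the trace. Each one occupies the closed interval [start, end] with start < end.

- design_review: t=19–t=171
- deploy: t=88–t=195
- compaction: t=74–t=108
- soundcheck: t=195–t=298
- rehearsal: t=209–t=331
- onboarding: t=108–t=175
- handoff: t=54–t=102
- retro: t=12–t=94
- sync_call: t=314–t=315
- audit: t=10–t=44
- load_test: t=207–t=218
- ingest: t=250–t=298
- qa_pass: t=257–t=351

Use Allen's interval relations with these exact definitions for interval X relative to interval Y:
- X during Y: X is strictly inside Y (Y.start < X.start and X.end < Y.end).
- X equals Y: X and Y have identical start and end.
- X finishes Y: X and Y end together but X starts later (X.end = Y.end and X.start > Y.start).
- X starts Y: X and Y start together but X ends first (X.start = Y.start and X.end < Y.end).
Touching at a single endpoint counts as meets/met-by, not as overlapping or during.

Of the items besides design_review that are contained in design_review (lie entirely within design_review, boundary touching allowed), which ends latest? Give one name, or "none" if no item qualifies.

compaction

Target design_review = [t=19, t=171].
audit [t=10, t=44] → overlaps → excluded.
compaction [t=74, t=108] → during → candidate.
deploy [t=88, t=195] → overlapped-by → excluded.
handoff [t=54, t=102] → during → candidate.
ingest [t=250, t=298] → after → excluded.
load_test [t=207, t=218] → after → excluded.
onboarding [t=108, t=175] → overlapped-by → excluded.
qa_pass [t=257, t=351] → after → excluded.
rehearsal [t=209, t=331] → after → excluded.
retro [t=12, t=94] → overlaps → excluded.
soundcheck [t=195, t=298] → after → excluded.
sync_call [t=314, t=315] → after → excluded.
Among candidates, latest end is t=108 → compaction.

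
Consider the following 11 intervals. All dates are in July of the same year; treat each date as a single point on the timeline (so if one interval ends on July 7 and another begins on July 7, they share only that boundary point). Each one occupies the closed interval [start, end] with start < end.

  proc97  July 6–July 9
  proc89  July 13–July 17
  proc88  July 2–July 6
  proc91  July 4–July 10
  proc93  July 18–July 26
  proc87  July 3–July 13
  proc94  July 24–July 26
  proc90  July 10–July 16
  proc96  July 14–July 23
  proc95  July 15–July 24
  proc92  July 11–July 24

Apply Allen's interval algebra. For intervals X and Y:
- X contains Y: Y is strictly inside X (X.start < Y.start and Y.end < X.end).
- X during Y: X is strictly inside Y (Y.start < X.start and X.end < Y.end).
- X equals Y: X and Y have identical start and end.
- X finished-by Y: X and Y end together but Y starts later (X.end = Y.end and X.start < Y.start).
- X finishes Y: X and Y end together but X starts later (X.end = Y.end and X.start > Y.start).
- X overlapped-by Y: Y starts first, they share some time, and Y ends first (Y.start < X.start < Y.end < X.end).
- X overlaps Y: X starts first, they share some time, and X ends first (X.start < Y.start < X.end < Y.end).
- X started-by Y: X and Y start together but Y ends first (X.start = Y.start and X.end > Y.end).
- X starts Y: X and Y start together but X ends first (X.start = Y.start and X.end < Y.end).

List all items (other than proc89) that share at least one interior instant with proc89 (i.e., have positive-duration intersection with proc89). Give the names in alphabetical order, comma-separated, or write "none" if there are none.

Target proc89 = [July 13, July 17].
proc87 [July 3, July 13] → meets → no.
proc88 [July 2, July 6] → before → no.
proc90 [July 10, July 16] → overlaps → yes.
proc91 [July 4, July 10] → before → no.
proc92 [July 11, July 24] → contains → yes.
proc93 [July 18, July 26] → after → no.
proc94 [July 24, July 26] → after → no.
proc95 [July 15, July 24] → overlapped-by → yes.
proc96 [July 14, July 23] → overlapped-by → yes.
proc97 [July 6, July 9] → before → no.
Result: proc90, proc92, proc95, proc96.

proc90, proc92, proc95, proc96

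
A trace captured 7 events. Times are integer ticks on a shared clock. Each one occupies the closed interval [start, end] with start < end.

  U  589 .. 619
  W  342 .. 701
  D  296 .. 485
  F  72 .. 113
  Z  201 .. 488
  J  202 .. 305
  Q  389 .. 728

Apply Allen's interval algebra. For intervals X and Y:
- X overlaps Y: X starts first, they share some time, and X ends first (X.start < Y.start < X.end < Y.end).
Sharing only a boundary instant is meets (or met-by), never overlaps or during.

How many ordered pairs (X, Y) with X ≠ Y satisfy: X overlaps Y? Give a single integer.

Checking all 42 ordered pairs for relation 'overlaps'; matching pairs in alphabetical order:
(D, Q): D overlaps Q ✓
(D, W): D overlaps W ✓
(J, D): J overlaps D ✓
(W, Q): W overlaps Q ✓
(Z, Q): Z overlaps Q ✓
(Z, W): Z overlaps W ✓
Count: 6.

6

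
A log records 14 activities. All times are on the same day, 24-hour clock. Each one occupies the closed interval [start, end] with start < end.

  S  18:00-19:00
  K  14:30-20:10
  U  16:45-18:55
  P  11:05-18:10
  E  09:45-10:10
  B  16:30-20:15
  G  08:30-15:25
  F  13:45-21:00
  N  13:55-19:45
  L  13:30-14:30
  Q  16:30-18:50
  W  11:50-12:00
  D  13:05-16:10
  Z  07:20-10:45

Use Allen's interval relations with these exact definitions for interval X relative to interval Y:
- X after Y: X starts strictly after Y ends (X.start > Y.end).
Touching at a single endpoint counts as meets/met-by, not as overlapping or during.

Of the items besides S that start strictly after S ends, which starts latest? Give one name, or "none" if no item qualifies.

none

Target S = [18:00, 19:00].
B [16:30, 20:15] → contains → excluded.
D [13:05, 16:10] → before → excluded.
E [09:45, 10:10] → before → excluded.
F [13:45, 21:00] → contains → excluded.
G [08:30, 15:25] → before → excluded.
K [14:30, 20:10] → contains → excluded.
L [13:30, 14:30] → before → excluded.
N [13:55, 19:45] → contains → excluded.
P [11:05, 18:10] → overlaps → excluded.
Q [16:30, 18:50] → overlaps → excluded.
U [16:45, 18:55] → overlaps → excluded.
W [11:50, 12:00] → before → excluded.
Z [07:20, 10:45] → before → excluded.
No candidates → none.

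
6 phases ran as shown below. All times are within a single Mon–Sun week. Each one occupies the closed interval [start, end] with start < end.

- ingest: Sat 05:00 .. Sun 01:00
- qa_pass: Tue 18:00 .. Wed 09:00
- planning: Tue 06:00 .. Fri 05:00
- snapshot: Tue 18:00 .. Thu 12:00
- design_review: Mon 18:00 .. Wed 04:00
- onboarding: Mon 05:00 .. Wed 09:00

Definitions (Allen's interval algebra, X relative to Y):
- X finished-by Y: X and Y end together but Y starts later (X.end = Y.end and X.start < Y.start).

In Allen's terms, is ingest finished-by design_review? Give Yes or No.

ingest = [Sat 05:00, Sun 01:00], design_review = [Mon 18:00, Wed 04:00].
Actual relation of ingest to design_review: after.
Asked whether 'finished-by' holds → No.

No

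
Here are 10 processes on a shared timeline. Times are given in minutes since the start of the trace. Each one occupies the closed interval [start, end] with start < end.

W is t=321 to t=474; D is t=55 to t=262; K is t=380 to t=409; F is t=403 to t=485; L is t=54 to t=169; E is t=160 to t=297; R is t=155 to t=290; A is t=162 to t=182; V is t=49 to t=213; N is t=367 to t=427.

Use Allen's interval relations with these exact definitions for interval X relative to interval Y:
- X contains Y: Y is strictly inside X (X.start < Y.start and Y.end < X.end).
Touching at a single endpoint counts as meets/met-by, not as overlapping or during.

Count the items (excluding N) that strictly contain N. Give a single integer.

1

Target N = [t=367, t=427].
A [t=162, t=182] → before → no.
D [t=55, t=262] → before → no.
E [t=160, t=297] → before → no.
F [t=403, t=485] → overlapped-by → no.
K [t=380, t=409] → during → no.
L [t=54, t=169] → before → no.
R [t=155, t=290] → before → no.
V [t=49, t=213] → before → no.
W [t=321, t=474] → contains → counts.
Total: 1.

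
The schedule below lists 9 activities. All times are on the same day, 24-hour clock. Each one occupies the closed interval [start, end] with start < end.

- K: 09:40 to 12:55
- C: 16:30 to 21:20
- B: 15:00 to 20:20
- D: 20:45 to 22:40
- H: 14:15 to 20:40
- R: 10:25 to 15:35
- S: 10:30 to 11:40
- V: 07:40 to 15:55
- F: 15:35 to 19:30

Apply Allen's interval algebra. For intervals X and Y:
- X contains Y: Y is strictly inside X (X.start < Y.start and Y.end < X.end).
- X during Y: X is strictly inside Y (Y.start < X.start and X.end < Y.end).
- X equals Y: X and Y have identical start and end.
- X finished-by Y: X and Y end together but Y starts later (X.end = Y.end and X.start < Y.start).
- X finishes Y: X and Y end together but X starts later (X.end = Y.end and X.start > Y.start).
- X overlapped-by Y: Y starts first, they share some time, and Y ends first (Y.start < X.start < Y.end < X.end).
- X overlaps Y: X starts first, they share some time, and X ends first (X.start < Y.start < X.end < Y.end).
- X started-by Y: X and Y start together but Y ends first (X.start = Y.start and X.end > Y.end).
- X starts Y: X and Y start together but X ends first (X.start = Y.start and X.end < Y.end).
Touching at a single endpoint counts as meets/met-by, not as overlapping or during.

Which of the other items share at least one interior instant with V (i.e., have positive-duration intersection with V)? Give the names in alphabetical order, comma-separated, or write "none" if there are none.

B, F, H, K, R, S

Target V = [07:40, 15:55].
B [15:00, 20:20] → overlapped-by → yes.
C [16:30, 21:20] → after → no.
D [20:45, 22:40] → after → no.
F [15:35, 19:30] → overlapped-by → yes.
H [14:15, 20:40] → overlapped-by → yes.
K [09:40, 12:55] → during → yes.
R [10:25, 15:35] → during → yes.
S [10:30, 11:40] → during → yes.
Result: B, F, H, K, R, S.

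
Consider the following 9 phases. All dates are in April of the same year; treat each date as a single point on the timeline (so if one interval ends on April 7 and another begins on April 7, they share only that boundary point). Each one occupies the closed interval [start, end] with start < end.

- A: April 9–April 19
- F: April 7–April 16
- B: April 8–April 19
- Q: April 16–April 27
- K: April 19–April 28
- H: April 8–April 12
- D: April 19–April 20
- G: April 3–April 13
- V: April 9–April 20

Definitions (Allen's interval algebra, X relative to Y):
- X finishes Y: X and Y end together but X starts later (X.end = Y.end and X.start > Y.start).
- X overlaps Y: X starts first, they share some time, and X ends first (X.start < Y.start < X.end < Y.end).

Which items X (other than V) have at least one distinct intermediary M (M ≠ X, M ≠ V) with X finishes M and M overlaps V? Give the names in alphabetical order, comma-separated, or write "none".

A

Target V = [April 9, April 20].
Intermediaries M with M overlaps V: B, F, G, H.
Via B — items with X finishes B: A.
Via F — items with X finishes F: none.
Via G — items with X finishes G: none.
Via H — items with X finishes H: none.
Union: A.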